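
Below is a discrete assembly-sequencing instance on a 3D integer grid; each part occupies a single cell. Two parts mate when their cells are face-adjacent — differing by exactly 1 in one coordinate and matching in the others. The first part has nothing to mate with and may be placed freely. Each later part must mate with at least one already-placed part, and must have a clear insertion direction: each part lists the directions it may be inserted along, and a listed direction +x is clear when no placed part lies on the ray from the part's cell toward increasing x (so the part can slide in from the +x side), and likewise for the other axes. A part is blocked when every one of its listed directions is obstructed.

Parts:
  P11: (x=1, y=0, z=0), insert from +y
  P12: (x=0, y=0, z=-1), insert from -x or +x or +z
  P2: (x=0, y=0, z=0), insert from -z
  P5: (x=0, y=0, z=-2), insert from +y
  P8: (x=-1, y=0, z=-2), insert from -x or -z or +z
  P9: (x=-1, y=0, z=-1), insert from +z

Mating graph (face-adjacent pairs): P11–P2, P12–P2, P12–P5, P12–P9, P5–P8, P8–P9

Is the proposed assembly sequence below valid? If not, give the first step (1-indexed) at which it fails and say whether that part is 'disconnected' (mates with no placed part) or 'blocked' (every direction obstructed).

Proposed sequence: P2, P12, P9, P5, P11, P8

1. P2@(0, 0, 0) [-z clear] — {P2}
2. P12@(0, 0, -1) [-x clear] — {P12, P2}
3. P9@(-1, 0, -1) [+z clear] — {P12, P2, P9}
4. P5@(0, 0, -2) [+y clear] — {P12, P2, P5, P9}
5. P11@(1, 0, 0) [+y clear] — {P11, P12, P2, P5, P9}
6. P8@(-1, 0, -2) [-x clear] — {P11, P12, P2, P5, P8, P9}

Valid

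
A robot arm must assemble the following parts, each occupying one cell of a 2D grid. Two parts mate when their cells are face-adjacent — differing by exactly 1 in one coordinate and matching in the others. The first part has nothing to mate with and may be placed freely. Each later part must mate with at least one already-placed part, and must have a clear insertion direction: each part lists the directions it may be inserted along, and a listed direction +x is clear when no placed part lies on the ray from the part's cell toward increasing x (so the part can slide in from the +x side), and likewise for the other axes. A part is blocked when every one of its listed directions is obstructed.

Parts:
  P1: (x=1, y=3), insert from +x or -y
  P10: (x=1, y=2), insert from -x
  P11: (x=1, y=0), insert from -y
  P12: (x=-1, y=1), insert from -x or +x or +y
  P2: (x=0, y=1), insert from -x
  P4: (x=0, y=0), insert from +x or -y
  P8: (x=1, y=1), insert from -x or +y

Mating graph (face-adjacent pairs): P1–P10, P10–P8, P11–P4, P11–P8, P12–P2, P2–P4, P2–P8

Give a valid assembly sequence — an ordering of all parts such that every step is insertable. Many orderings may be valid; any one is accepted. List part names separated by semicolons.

P10; P8; P11; P4; P2; P12; P1

1. P10@(1, 2) [-x clear] — {P10}
2. P8@(1, 1) [-x clear] — {P10, P8}
3. P11@(1, 0) [-y clear] — {P10, P11, P8}
4. P4@(0, 0) [-y clear] — {P10, P11, P4, P8}
5. P2@(0, 1) [-x clear] — {P10, P11, P2, P4, P8}
6. P12@(-1, 1) [-x clear] — {P10, P11, P12, P2, P4, P8}
7. P1@(1, 3) [+x clear] — {P1, P10, P11, P12, P2, P4, P8}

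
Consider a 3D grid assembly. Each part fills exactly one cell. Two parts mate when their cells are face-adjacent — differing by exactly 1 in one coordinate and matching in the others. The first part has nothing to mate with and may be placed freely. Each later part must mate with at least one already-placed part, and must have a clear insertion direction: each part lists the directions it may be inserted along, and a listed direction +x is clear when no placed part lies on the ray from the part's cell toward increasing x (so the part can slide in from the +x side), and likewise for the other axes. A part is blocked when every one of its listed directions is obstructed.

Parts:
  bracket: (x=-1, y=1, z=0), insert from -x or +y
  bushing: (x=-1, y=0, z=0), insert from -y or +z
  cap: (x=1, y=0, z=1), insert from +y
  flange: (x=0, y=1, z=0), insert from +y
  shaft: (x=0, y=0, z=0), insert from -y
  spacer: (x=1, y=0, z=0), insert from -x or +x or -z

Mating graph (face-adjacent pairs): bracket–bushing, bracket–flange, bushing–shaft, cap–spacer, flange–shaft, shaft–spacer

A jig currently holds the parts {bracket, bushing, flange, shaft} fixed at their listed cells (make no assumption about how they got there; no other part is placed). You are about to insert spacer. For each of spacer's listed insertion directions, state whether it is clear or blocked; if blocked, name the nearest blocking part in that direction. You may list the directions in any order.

-x: nearest on ray is shaft@(0, 0, 0) ⇒ blocked
+x: ray from spacer(1, 0, 0) has no placed part ⇒ clear
-z: ray from spacer(1, 0, 0) has no placed part ⇒ clear

+x: clear; -x: blocked by shaft; -z: clear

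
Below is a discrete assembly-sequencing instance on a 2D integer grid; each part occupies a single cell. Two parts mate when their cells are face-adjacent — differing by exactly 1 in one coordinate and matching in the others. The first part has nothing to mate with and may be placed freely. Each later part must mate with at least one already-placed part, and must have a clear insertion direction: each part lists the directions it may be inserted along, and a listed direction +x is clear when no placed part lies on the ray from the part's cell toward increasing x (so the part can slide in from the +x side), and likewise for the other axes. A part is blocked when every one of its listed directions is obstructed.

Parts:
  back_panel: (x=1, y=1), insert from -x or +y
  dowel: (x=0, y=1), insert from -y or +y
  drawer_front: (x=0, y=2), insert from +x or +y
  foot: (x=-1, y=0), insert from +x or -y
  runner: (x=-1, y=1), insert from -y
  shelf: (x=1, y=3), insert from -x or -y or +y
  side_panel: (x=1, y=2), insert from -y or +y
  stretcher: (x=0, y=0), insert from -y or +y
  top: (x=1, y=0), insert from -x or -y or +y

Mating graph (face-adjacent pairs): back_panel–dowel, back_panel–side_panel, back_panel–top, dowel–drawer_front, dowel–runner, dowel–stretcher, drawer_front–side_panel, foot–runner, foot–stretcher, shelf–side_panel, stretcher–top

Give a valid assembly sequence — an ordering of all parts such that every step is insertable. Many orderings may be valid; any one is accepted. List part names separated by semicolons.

1. dowel@(0, 1) [-y clear] — {dowel}
2. runner@(-1, 1) [-y clear] — {dowel, runner}
3. stretcher@(0, 0) [-y clear] — {dowel, runner, stretcher}
4. back_panel@(1, 1) [+y clear] — {back_panel, dowel, runner, stretcher}
5. top@(1, 0) [-y clear] — {back_panel, dowel, runner, stretcher, top}
6. foot@(-1, 0) [-y clear] — {back_panel, dowel, foot, runner, stretcher, top}
7. drawer_front@(0, 2) [+x clear] — {back_panel, dowel, drawer_front, foot, runner, stretcher, top}
8. side_panel@(1, 2) [+y clear] — {back_panel, dowel, drawer_front, foot, runner, side_panel, stretcher, top}
9. shelf@(1, 3) [-x clear] — {back_panel, dowel, drawer_front, foot, runner, shelf, side_panel, stretcher, top}

dowel; runner; stretcher; back_panel; top; foot; drawer_front; side_panel; shelf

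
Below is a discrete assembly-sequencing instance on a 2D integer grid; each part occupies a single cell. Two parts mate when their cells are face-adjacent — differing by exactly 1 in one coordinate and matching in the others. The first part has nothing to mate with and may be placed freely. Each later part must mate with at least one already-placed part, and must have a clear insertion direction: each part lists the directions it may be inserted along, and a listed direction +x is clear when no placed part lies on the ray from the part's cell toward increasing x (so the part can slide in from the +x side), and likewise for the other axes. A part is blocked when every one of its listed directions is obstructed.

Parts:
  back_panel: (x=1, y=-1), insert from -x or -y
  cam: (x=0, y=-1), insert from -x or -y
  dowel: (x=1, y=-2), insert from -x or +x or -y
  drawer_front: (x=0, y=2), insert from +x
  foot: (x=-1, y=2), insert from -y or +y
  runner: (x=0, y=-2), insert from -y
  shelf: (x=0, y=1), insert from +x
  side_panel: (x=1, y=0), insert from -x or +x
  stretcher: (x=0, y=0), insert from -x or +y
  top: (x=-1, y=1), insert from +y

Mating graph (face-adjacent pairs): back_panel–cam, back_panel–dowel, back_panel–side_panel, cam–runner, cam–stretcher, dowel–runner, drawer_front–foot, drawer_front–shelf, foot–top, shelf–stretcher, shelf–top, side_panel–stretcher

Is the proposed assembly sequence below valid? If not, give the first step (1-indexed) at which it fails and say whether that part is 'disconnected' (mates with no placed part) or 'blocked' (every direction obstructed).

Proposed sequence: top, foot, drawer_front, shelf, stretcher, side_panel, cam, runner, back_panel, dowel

Valid

1. top@(-1, 1) [+y clear] — {top}
2. foot@(-1, 2) [+y clear] — {foot, top}
3. drawer_front@(0, 2) [+x clear] — {drawer_front, foot, top}
4. shelf@(0, 1) [+x clear] — {drawer_front, foot, shelf, top}
5. stretcher@(0, 0) [-x clear] — {drawer_front, foot, shelf, stretcher, top}
6. side_panel@(1, 0) [+x clear] — {drawer_front, foot, shelf, side_panel, stretcher, top}
7. cam@(0, -1) [-x clear] — {cam, drawer_front, foot, shelf, side_panel, stretcher, top}
8. runner@(0, -2) [-y clear] — {cam, drawer_front, foot, runner, shelf, side_panel, stretcher, top}
9. back_panel@(1, -1) [-y clear] — {back_panel, cam, drawer_front, foot, runner, shelf, side_panel, stretcher, top}
10. dowel@(1, -2) [+x clear] — {back_panel, cam, dowel, drawer_front, foot, runner, shelf, side_panel, stretcher, top}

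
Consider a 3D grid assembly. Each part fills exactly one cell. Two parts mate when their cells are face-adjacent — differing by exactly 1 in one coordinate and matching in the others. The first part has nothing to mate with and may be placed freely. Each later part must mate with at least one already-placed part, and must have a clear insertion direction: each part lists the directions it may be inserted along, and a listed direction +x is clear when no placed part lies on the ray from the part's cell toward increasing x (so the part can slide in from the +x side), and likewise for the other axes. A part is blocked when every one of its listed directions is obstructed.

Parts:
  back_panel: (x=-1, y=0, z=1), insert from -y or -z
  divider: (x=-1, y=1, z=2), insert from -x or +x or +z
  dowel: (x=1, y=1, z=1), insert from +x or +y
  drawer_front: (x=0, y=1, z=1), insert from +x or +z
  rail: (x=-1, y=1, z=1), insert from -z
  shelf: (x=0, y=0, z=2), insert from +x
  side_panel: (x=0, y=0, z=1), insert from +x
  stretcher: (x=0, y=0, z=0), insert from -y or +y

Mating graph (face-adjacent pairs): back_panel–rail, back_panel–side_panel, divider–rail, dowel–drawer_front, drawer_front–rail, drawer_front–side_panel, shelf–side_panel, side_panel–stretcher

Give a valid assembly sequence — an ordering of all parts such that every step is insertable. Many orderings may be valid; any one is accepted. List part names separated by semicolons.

rail; drawer_front; divider; back_panel; dowel; side_panel; stretcher; shelf

1. rail@(-1, 1, 1) [-z clear] — {rail}
2. drawer_front@(0, 1, 1) [+x clear] — {drawer_front, rail}
3. divider@(-1, 1, 2) [-x clear] — {divider, drawer_front, rail}
4. back_panel@(-1, 0, 1) [-y clear] — {back_panel, divider, drawer_front, rail}
5. dowel@(1, 1, 1) [+x clear] — {back_panel, divider, dowel, drawer_front, rail}
6. side_panel@(0, 0, 1) [+x clear] — {back_panel, divider, dowel, drawer_front, rail, side_panel}
7. stretcher@(0, 0, 0) [-y clear] — {back_panel, divider, dowel, drawer_front, rail, side_panel, stretcher}
8. shelf@(0, 0, 2) [+x clear] — {back_panel, divider, dowel, drawer_front, rail, shelf, side_panel, stretcher}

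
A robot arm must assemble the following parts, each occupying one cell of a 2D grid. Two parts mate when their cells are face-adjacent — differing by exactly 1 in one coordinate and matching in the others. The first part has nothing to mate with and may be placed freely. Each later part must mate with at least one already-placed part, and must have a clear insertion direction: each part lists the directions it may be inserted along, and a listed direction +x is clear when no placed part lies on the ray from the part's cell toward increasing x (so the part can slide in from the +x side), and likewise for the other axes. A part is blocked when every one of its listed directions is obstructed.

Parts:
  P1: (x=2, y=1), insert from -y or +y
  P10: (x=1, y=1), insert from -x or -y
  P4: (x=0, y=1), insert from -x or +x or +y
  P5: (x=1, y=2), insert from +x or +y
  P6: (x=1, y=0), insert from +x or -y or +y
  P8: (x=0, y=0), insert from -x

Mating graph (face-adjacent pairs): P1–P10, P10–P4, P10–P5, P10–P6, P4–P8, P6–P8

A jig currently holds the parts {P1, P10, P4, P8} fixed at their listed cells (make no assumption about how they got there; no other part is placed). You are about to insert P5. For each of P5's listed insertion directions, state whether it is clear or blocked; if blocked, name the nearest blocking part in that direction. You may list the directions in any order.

+x: ray from P5(1, 2) has no placed part ⇒ clear
+y: ray from P5(1, 2) has no placed part ⇒ clear

+x: clear; +y: clear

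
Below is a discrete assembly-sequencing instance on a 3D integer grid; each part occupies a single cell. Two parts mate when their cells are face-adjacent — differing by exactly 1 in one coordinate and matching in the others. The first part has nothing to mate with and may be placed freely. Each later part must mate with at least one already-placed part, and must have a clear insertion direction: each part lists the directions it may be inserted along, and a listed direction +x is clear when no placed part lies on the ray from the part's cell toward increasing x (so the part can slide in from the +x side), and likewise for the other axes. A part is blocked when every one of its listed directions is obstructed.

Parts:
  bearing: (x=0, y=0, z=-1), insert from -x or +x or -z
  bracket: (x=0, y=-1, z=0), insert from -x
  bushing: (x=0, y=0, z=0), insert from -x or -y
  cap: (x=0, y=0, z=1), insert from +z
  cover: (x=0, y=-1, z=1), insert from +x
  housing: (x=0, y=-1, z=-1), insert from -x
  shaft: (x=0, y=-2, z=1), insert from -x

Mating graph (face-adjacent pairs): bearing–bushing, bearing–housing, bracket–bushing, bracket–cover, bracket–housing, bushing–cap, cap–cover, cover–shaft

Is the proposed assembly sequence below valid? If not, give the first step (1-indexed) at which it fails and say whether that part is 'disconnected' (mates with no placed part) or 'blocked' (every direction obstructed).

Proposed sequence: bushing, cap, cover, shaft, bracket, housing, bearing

1. bushing@(0, 0, 0) [-x clear] — {bushing}
2. cap@(0, 0, 1) [+z clear] — {bushing, cap}
3. cover@(0, -1, 1) [+x clear] — {bushing, cap, cover}
4. shaft@(0, -2, 1) [-x clear] — {bushing, cap, cover, shaft}
5. bracket@(0, -1, 0) [-x clear] — {bracket, bushing, cap, cover, shaft}
6. housing@(0, -1, -1) [-x clear] — {bracket, bushing, cap, cover, housing, shaft}
7. bearing@(0, 0, -1) [-x clear] — {bearing, bracket, bushing, cap, cover, housing, shaft}

Valid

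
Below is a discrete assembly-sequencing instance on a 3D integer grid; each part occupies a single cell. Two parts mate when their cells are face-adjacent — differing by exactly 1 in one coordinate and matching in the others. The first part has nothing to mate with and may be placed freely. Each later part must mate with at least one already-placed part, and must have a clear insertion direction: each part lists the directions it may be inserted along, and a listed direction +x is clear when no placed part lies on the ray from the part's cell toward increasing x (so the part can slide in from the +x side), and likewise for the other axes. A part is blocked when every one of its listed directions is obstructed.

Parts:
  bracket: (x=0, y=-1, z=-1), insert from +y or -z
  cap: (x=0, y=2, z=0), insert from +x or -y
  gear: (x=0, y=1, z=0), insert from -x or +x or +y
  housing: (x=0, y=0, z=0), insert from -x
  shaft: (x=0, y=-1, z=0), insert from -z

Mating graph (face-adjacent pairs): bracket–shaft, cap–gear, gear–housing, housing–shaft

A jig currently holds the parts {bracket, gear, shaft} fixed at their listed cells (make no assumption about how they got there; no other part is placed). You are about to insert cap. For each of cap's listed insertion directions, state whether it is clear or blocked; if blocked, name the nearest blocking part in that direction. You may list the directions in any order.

+x: ray from cap(0, 2, 0) has no placed part ⇒ clear
-y: nearest on ray is gear@(0, 1, 0) ⇒ blocked

+x: clear; -y: blocked by gear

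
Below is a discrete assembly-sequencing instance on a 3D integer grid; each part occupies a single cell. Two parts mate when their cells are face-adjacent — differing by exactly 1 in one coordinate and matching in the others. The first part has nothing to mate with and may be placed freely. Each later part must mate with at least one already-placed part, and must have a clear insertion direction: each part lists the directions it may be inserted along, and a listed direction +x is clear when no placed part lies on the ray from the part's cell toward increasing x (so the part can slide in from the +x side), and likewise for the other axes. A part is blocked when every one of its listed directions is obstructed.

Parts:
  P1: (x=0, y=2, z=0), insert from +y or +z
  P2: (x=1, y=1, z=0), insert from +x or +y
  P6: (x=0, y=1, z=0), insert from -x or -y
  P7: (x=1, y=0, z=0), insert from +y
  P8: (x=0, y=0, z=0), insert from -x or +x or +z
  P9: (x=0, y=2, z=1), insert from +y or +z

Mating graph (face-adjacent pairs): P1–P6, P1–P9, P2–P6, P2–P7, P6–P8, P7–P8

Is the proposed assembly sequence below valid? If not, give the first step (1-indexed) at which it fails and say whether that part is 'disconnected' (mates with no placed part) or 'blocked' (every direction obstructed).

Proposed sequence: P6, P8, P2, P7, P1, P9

Invalid at step 4 (blocked)

1. P6@(0, 1, 0) [-x clear] — {P6}
2. P8@(0, 0, 0) [-x clear] — {P6, P8}
3. P2@(1, 1, 0) [+x clear] — {P2, P6, P8}
4. P7@(1, 0, 0) — +y all obstructed ⇒ blocked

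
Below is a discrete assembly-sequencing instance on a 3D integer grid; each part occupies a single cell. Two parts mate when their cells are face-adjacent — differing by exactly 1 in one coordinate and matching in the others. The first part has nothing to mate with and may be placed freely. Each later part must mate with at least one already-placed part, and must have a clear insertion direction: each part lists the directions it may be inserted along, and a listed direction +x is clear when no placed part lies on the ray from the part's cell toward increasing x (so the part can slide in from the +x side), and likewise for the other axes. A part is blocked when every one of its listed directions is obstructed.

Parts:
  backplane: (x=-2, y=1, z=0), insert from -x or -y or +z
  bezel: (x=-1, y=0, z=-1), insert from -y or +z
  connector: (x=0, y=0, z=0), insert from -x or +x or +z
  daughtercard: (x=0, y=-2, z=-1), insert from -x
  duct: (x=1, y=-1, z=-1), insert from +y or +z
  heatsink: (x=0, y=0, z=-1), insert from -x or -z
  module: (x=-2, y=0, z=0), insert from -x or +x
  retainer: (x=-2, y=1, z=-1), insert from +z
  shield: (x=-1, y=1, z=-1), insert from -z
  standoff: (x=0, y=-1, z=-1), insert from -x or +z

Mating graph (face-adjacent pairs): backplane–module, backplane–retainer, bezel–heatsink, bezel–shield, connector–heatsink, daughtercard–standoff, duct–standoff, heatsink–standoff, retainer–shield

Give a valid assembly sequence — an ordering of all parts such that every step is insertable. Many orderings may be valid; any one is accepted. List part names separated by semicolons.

1. heatsink@(0, 0, -1) [-x clear] — {heatsink}
2. bezel@(-1, 0, -1) [-y clear] — {bezel, heatsink}
3. standoff@(0, -1, -1) [-x clear] — {bezel, heatsink, standoff}
4. shield@(-1, 1, -1) [-z clear] — {bezel, heatsink, shield, standoff}
5. duct@(1, -1, -1) [+y clear] — {bezel, duct, heatsink, shield, standoff}
6. daughtercard@(0, -2, -1) [-x clear] — {bezel, daughtercard, duct, heatsink, shield, standoff}
7. connector@(0, 0, 0) [-x clear] — {bezel, connector, daughtercard, duct, heatsink, shield, standoff}
8. retainer@(-2, 1, -1) [+z clear] — {bezel, connector, daughtercard, duct, heatsink, retainer, shield, standoff}
9. backplane@(-2, 1, 0) [-x clear] — {backplane, bezel, connector, daughtercard, duct, heatsink, retainer, shield, standoff}
10. module@(-2, 0, 0) [-x clear] — {backplane, bezel, connector, daughtercard, duct, heatsink, module, retainer, shield, standoff}

heatsink; bezel; standoff; shield; duct; daughtercard; connector; retainer; backplane; module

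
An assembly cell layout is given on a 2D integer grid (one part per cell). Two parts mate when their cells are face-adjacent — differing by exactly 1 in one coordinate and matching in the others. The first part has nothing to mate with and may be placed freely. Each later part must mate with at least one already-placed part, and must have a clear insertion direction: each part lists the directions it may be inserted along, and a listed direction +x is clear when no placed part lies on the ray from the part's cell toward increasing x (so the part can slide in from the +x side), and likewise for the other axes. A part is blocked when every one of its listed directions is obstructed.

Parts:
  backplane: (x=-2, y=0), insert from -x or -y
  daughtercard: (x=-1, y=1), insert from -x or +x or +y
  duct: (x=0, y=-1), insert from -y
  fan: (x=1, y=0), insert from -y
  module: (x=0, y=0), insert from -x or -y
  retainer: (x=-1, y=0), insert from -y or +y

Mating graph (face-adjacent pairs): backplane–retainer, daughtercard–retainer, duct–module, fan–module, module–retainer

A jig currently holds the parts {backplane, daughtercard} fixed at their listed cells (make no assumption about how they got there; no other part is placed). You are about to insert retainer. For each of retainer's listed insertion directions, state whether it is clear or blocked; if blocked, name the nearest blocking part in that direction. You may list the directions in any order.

+y: blocked by daughtercard; -y: clear

-y: ray from retainer(-1, 0) has no placed part ⇒ clear
+y: nearest on ray is daughtercard@(-1, 1) ⇒ blocked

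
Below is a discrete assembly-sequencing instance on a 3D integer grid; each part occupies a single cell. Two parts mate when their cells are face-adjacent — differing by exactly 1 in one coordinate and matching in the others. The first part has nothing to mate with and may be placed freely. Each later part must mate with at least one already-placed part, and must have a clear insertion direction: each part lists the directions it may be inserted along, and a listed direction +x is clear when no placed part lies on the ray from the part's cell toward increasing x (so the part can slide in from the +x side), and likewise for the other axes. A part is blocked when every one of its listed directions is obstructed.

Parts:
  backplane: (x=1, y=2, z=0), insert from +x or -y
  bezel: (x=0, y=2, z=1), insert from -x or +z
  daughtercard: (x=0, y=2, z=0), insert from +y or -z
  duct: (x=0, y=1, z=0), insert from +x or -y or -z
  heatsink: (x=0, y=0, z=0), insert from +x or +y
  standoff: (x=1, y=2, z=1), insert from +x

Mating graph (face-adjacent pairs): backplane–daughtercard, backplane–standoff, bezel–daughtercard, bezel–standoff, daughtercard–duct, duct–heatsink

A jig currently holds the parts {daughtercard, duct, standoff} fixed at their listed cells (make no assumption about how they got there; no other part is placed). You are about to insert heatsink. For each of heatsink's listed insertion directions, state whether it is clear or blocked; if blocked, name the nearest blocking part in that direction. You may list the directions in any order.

+x: clear; +y: blocked by duct

+x: ray from heatsink(0, 0, 0) has no placed part ⇒ clear
+y: nearest on ray is duct@(0, 1, 0) ⇒ blocked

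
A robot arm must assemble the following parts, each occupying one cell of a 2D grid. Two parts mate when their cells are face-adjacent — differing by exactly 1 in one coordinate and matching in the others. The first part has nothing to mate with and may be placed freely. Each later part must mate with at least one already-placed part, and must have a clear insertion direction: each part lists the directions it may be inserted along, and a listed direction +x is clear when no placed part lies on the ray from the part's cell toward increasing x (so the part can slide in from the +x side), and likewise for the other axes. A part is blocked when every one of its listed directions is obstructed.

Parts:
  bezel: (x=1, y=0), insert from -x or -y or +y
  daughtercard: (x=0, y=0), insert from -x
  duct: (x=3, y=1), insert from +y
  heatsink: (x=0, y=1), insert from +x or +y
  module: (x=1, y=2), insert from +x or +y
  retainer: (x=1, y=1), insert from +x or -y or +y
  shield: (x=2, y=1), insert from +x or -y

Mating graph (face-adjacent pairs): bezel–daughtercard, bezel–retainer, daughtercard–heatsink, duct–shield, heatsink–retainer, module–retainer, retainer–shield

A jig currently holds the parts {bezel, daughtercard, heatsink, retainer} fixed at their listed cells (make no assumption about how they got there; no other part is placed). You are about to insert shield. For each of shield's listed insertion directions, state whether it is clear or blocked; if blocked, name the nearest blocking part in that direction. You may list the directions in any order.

+x: clear; -y: clear

+x: ray from shield(2, 1) has no placed part ⇒ clear
-y: ray from shield(2, 1) has no placed part ⇒ clear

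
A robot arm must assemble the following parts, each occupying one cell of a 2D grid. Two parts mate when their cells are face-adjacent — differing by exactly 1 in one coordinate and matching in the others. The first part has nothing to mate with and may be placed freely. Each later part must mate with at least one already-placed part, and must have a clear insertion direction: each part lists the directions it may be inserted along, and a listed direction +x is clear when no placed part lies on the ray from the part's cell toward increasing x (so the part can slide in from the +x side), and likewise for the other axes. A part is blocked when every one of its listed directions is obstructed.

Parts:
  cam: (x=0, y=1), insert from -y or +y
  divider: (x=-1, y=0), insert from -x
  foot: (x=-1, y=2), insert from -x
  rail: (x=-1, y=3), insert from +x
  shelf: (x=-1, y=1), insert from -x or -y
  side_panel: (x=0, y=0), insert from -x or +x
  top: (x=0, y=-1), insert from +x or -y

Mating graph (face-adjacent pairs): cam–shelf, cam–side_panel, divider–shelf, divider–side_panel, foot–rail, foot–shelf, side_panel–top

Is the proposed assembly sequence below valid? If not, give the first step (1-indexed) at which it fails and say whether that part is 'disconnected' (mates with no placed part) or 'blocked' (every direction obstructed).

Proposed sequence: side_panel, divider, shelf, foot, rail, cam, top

1. side_panel@(0, 0) [-x clear] — {side_panel}
2. divider@(-1, 0) [-x clear] — {divider, side_panel}
3. shelf@(-1, 1) [-x clear] — {divider, shelf, side_panel}
4. foot@(-1, 2) [-x clear] — {divider, foot, shelf, side_panel}
5. rail@(-1, 3) [+x clear] — {divider, foot, rail, shelf, side_panel}
6. cam@(0, 1) [+y clear] — {cam, divider, foot, rail, shelf, side_panel}
7. top@(0, -1) [+x clear] — {cam, divider, foot, rail, shelf, side_panel, top}

Valid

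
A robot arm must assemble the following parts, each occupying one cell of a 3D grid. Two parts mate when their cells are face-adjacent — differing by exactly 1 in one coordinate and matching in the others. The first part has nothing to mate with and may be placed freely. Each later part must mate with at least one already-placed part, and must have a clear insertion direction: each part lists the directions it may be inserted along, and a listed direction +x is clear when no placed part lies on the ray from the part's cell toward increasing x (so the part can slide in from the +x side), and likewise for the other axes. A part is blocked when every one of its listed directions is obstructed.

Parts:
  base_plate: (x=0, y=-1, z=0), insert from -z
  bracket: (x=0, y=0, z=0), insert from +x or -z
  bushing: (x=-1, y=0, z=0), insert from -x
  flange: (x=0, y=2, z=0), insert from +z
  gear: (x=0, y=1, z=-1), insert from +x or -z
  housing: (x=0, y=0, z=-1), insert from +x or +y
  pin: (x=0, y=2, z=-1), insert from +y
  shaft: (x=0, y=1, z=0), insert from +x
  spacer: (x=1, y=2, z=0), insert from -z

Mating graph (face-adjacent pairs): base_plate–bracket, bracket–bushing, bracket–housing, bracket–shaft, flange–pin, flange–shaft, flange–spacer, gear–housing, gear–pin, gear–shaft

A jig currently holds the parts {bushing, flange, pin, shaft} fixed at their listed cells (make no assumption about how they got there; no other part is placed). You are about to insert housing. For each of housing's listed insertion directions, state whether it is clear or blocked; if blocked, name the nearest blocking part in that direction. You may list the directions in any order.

+x: clear; +y: blocked by pin

+x: ray from housing(0, 0, -1) has no placed part ⇒ clear
+y: nearest on ray is pin@(0, 2, -1) ⇒ blocked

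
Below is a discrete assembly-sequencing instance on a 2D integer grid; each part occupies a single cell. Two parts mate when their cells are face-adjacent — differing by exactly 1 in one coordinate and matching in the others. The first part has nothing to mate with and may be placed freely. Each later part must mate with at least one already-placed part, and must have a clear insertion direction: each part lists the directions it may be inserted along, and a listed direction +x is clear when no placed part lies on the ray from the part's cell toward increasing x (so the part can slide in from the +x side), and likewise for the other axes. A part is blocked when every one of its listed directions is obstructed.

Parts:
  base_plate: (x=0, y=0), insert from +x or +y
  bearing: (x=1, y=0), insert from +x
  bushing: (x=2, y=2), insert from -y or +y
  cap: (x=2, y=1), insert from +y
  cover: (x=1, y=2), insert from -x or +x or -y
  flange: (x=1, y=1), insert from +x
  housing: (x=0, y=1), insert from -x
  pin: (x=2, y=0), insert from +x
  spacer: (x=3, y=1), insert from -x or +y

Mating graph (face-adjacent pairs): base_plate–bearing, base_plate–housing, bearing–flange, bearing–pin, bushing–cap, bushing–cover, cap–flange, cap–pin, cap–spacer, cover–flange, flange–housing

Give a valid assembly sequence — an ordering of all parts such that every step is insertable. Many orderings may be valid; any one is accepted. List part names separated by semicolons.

1. cover@(1, 2) [-x clear] — {cover}
2. flange@(1, 1) [+x clear] — {cover, flange}
3. cap@(2, 1) [+y clear] — {cap, cover, flange}
4. spacer@(3, 1) [+y clear] — {cap, cover, flange, spacer}
5. housing@(0, 1) [-x clear] — {cap, cover, flange, housing, spacer}
6. base_plate@(0, 0) [+x clear] — {base_plate, cap, cover, flange, housing, spacer}
7. bushing@(2, 2) [+y clear] — {base_plate, bushing, cap, cover, flange, housing, spacer}
8. bearing@(1, 0) [+x clear] — {base_plate, bearing, bushing, cap, cover, flange, housing, spacer}
9. pin@(2, 0) [+x clear] — {base_plate, bearing, bushing, cap, cover, flange, housing, pin, spacer}

cover; flange; cap; spacer; housing; base_plate; bushing; bearing; pin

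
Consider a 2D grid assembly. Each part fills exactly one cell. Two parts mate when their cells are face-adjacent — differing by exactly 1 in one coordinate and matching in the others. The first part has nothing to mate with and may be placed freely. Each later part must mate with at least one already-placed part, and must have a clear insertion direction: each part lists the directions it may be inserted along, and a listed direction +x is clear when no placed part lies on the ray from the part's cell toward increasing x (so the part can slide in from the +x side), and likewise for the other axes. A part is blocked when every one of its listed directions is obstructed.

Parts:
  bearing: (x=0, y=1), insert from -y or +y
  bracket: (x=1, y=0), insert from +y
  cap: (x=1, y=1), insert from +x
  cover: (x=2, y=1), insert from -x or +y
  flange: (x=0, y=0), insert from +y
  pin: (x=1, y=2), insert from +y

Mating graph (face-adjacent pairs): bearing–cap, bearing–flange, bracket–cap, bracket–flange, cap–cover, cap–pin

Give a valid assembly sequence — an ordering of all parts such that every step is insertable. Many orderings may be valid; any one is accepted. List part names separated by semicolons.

flange; bearing; bracket; cap; cover; pin

1. flange@(0, 0) [+y clear] — {flange}
2. bearing@(0, 1) [+y clear] — {bearing, flange}
3. bracket@(1, 0) [+y clear] — {bearing, bracket, flange}
4. cap@(1, 1) [+x clear] — {bearing, bracket, cap, flange}
5. cover@(2, 1) [+y clear] — {bearing, bracket, cap, cover, flange}
6. pin@(1, 2) [+y clear] — {bearing, bracket, cap, cover, flange, pin}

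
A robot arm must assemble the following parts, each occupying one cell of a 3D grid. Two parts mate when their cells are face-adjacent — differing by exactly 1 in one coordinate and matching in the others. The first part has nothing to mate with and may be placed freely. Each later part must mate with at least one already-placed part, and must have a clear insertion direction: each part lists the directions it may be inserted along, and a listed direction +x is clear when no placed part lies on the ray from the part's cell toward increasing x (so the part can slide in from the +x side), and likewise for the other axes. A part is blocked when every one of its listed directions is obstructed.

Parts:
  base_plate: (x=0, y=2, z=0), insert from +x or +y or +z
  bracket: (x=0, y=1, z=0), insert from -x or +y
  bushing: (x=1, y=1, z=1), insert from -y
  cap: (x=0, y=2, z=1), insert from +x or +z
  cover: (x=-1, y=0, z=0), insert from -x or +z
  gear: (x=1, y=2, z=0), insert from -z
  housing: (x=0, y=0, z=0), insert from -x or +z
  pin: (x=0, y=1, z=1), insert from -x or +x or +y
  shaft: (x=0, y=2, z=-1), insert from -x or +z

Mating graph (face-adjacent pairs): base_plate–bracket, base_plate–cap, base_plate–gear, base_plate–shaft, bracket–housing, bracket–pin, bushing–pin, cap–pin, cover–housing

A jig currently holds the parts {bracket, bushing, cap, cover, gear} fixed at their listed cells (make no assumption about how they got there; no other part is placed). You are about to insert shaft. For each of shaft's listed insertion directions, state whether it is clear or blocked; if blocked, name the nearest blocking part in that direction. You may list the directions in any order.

-x: ray from shaft(0, 2, -1) has no placed part ⇒ clear
+z: nearest on ray is cap@(0, 2, 1) ⇒ blocked

+z: blocked by cap; -x: clear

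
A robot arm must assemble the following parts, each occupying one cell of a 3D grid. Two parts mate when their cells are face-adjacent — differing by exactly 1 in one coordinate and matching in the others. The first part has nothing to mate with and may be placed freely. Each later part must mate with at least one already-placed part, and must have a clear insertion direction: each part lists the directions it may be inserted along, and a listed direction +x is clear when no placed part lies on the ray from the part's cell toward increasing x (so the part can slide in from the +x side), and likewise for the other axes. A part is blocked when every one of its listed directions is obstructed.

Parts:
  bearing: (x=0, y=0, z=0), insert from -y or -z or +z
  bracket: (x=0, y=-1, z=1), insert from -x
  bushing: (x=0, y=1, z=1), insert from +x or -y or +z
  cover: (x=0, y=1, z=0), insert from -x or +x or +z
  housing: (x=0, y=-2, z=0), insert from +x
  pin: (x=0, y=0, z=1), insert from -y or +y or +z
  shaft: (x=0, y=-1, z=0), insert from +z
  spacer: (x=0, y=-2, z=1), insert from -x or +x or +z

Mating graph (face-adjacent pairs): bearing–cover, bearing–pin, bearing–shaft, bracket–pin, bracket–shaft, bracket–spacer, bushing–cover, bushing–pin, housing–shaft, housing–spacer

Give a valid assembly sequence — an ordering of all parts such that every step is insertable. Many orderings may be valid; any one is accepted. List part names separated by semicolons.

1. pin@(0, 0, 1) [-y clear] — {pin}
2. bushing@(0, 1, 1) [+x clear] — {bushing, pin}
3. bearing@(0, 0, 0) [-y clear] — {bearing, bushing, pin}
4. cover@(0, 1, 0) [-x clear] — {bearing, bushing, cover, pin}
5. shaft@(0, -1, 0) [+z clear] — {bearing, bushing, cover, pin, shaft}
6. bracket@(0, -1, 1) [-x clear] — {bearing, bracket, bushing, cover, pin, shaft}
7. housing@(0, -2, 0) [+x clear] — {bearing, bracket, bushing, cover, housing, pin, shaft}
8. spacer@(0, -2, 1) [-x clear] — {bearing, bracket, bushing, cover, housing, pin, shaft, spacer}

pin; bushing; bearing; cover; shaft; bracket; housing; spacer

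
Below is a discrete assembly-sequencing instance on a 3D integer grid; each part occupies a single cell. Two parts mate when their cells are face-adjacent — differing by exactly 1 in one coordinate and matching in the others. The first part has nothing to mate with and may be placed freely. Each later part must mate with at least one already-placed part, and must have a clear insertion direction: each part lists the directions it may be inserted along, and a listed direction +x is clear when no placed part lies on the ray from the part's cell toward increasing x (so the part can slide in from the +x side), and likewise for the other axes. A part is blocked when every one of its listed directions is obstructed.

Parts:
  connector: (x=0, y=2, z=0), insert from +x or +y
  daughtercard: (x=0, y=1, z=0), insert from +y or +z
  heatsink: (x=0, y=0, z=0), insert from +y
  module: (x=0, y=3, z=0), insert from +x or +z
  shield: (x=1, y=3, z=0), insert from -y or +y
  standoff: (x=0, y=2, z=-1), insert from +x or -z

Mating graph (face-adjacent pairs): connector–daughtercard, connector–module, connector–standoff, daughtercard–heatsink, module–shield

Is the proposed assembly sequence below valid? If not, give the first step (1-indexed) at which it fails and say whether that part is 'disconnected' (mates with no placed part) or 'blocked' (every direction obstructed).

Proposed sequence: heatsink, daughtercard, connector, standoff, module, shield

1. heatsink@(0, 0, 0) [+y clear] — {heatsink}
2. daughtercard@(0, 1, 0) [+y clear] — {daughtercard, heatsink}
3. connector@(0, 2, 0) [+x clear] — {connector, daughtercard, heatsink}
4. standoff@(0, 2, -1) [+x clear] — {connector, daughtercard, heatsink, standoff}
5. module@(0, 3, 0) [+x clear] — {connector, daughtercard, heatsink, module, standoff}
6. shield@(1, 3, 0) [-y clear] — {connector, daughtercard, heatsink, module, shield, standoff}

Valid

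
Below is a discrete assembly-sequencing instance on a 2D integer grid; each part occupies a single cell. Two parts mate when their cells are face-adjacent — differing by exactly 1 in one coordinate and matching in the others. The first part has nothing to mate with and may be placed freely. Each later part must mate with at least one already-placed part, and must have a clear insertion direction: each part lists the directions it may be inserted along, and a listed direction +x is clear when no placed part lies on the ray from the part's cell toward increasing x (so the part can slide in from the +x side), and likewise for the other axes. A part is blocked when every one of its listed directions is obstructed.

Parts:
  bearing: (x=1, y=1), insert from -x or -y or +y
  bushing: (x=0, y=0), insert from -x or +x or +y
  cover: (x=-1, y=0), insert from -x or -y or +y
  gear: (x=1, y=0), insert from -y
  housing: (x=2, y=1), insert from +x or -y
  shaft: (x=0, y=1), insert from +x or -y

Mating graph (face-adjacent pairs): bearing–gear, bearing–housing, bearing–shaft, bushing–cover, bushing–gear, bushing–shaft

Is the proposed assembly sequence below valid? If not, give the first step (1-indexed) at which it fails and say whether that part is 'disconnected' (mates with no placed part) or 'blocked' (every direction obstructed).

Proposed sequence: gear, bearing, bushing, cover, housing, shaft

1. gear@(1, 0) [-y clear] — {gear}
2. bearing@(1, 1) [-x clear] — {bearing, gear}
3. bushing@(0, 0) [-x clear] — {bearing, bushing, gear}
4. cover@(-1, 0) [-x clear] — {bearing, bushing, cover, gear}
5. housing@(2, 1) [+x clear] — {bearing, bushing, cover, gear, housing}
6. shaft@(0, 1) — +x/-y all obstructed ⇒ blocked

Invalid at step 6 (blocked)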